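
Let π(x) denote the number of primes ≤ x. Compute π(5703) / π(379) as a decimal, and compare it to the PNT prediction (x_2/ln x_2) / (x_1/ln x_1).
π(5703)/π(379) = 751/75 ≈ 10.0133;  PNT prediction ≈ 10.3304.

π(379) = 75 and π(5703) = 751, so π(5703)/π(379) ≈ 10.0133. The PNT-predicted ratio is (5703/ln(5703)) / (379/ln(379)) ≈ 10.3304. The two agree to within a few percent, as expected.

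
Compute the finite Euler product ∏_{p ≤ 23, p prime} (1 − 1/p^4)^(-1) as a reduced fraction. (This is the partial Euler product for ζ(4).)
∏ = 179711034607426083154393/166042662475294310400000

The primes p ≤ 23 are [2, 3, 5, 7, 11, 13, 17, 19, 23]. For each prime, (1 − 1/p^4)^(-1) = p^4 / (p^4 − 1). The product is (1 − 1/2^4)^(-1), (1 − 1/3^4)^(-1), (1 − 1/5^4)^(-1), (1 − 1/7^4)^(-1), (1 − 1/11^4)^(-1), (1 − 1/13^4)^(-1), (1 − 1/17^4)^(-1), (1 − 1/19^4)^(-1), (1 − 1/23^4)^(-1) = ∏ p^4 / (p^4 − 1) = 179711034607426083154393/166042662475294310400000.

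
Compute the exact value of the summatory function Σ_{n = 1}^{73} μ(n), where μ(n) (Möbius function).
Σ_{n ≤ 73} μ(n) = -4

Compute μ(n) for each 1 ≤ n ≤ 73: μ(1) = 1, μ(2) = -1, μ(3) = -1, μ(4) = 0, μ(5) = -1, μ(6) = 1, μ(7) = -1, μ(8) = 0, μ(9) = 0, μ(10) = 1, μ(11) = -1, μ(12) = 0, μ(13) = -1, μ(14) = 1, μ(15) = 1, μ(16) = 0, μ(17) = -1, μ(18) = 0, μ(19) = -1, μ(20) = 0, μ(21) = 1, μ(22) = 1, μ(23) = -1, μ(24) = 0, μ(25) = 0, μ(26) = 1, μ(27) = 0, μ(28) = 0, μ(29) = -1, μ(30) = -1, μ(31) = -1, μ(32) = 0, μ(33) = 1, μ(34) = 1, μ(35) = 1, μ(36) = 0, μ(37) = -1, μ(38) = 1, μ(39) = 1, μ(40) = 0, μ(41) = -1, μ(42) = -1, μ(43) = -1, μ(44) = 0, μ(45) = 0, μ(46) = 1, μ(47) = -1, μ(48) = 0, μ(49) = 0, μ(50) = 0, μ(51) = 1, μ(52) = 0, μ(53) = -1, μ(54) = 0, μ(55) = 1, μ(56) = 0, μ(57) = 1, μ(58) = 1, μ(59) = -1, μ(60) = 0, μ(61) = -1, μ(62) = 1, μ(63) = 0, μ(64) = 0, μ(65) = 1, μ(66) = -1, μ(67) = -1, μ(68) = 0, μ(69) = 1, μ(70) = -1, μ(71) = -1, μ(72) = 0, μ(73) = -1. Summing all 73 values: -4. (Mertens function M(x) = Σ_{n ≤ x} μ(n); on average M(x) should be small (PNT ⟺ M(x) = o(x)).)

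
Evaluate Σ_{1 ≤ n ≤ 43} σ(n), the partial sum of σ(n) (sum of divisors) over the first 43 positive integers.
Σ_{n ≤ 43} σ(n) = 1524

Compute σ(n) for each 1 ≤ n ≤ 43: σ(1) = 1, σ(2) = 3, σ(3) = 4, σ(4) = 7, σ(5) = 6, σ(6) = 12, σ(7) = 8, σ(8) = 15, σ(9) = 13, σ(10) = 18, σ(11) = 12, σ(12) = 28, σ(13) = 14, σ(14) = 24, σ(15) = 24, σ(16) = 31, σ(17) = 18, σ(18) = 39, σ(19) = 20, σ(20) = 42, σ(21) = 32, σ(22) = 36, σ(23) = 24, σ(24) = 60, σ(25) = 31, σ(26) = 42, σ(27) = 40, σ(28) = 56, σ(29) = 30, σ(30) = 72, σ(31) = 32, σ(32) = 63, σ(33) = 48, σ(34) = 54, σ(35) = 48, σ(36) = 91, σ(37) = 38, σ(38) = 60, σ(39) = 56, σ(40) = 90, σ(41) = 42, σ(42) = 96, σ(43) = 44. Summing all 43 values: 1524. (Average order: Σ_{n ≤ x} σ(n) ~ (π²/12) x². For x = 43, (π²/12)·43² ≈ 1520.74.)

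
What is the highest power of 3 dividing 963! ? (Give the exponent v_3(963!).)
v_3(963!) = 478

Legendre's formula: v_p(n!) = Σ_{k ≥ 1} ⌊n / p^k⌋. For p = 3, n = 963, the terms are:
  ⌊963/3^1⌋ = ⌊963/3⌋ = 321
  ⌊963/3^2⌋ = ⌊963/9⌋ = 107
  ⌊963/3^3⌋ = ⌊963/27⌋ = 35
  ⌊963/3^4⌋ = ⌊963/81⌋ = 11
  ⌊963/3^5⌋ = ⌊963/243⌋ = 3
  ⌊963/3^6⌋ = ⌊963/729⌋ = 1
(the next term ⌊963/3^7⌋ = 0, terminating the sum). Summing: v_3(963!) = 321 + 107 + 35 + 11 + 3 + 1 = 478.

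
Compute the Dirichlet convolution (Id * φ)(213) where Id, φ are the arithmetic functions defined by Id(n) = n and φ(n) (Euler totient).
(Id * φ)(213) = 705

Divisors of 213: [1, 3, 71, 213]. For each d | 213:
  d = 1: Id(1) · φ(213/1) = 1 · 140 = 140
  d = 3: Id(3) · φ(213/3) = 3 · 70 = 210
  d = 71: Id(71) · φ(213/71) = 71 · 2 = 142
  d = 213: Id(213) · φ(213/213) = 213 · 1 = 213
Summing: (Id * φ)(213) = 140 + 210 + 142 + 213 = 705.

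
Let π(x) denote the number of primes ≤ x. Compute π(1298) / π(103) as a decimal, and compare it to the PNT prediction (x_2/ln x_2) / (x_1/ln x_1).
π(1298)/π(103) = 211/27 ≈ 7.8148;  PNT prediction ≈ 8.1476.

π(103) = 27 and π(1298) = 211, so π(1298)/π(103) ≈ 7.8148. The PNT-predicted ratio is (1298/ln(1298)) / (103/ln(103)) ≈ 8.1476. The two agree to within a few percent, as expected.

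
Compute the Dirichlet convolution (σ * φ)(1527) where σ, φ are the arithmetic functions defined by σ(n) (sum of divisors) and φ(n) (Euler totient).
(σ * φ)(1527) = 6108

Divisors of 1527: [1, 3, 509, 1527]. For each d | 1527:
  d = 1: σ(1) · φ(1527/1) = 1 · 1016 = 1016
  d = 3: σ(3) · φ(1527/3) = 4 · 508 = 2032
  d = 509: σ(509) · φ(1527/509) = 510 · 2 = 1020
  d = 1527: σ(1527) · φ(1527/1527) = 2040 · 1 = 2040
Summing: (σ * φ)(1527) = 1016 + 2032 + 1020 + 2040 = 6108.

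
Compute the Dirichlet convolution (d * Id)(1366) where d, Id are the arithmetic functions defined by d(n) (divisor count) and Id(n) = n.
(d * Id)(1366) = 2740

Divisors of 1366: [1, 2, 683, 1366]. For each d | 1366:
  d = 1: d(1) · Id(1366/1) = 1 · 1366 = 1366
  d = 2: d(2) · Id(1366/2) = 2 · 683 = 1366
  d = 683: d(683) · Id(1366/683) = 2 · 2 = 4
  d = 1366: d(1366) · Id(1366/1366) = 4 · 1 = 4
Summing: (d * Id)(1366) = 1366 + 1366 + 4 + 4 = 2740.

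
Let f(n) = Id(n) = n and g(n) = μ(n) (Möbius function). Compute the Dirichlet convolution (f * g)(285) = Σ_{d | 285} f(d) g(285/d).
(Id * μ)(285) = 144

Divisors of 285: [1, 3, 5, 15, 19, 57, 95, 285]. For each d | 285:
  d = 1: Id(1) · μ(285/1) = 1 · -1 = -1
  d = 3: Id(3) · μ(285/3) = 3 · 1 = 3
  d = 5: Id(5) · μ(285/5) = 5 · 1 = 5
  d = 15: Id(15) · μ(285/15) = 15 · -1 = -15
  d = 19: Id(19) · μ(285/19) = 19 · 1 = 19
  d = 57: Id(57) · μ(285/57) = 57 · -1 = -57
  d = 95: Id(95) · μ(285/95) = 95 · -1 = -95
  d = 285: Id(285) · μ(285/285) = 285 · 1 = 285
Summing: (Id * μ)(285) = -1 + 3 + 5 + -15 + 19 + -57 + -95 + 285 = 144.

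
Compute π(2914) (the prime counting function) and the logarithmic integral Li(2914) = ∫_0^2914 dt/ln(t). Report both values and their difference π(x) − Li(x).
π(2914) = 421;  Li(2914) ≈ 432.00;  π(x) − Li(x) ≈ -11.00.

Direct count of primes ≤ 2914 gives π(2914) = 421. Numerical evaluation of the logarithmic integral gives Li(2914) ≈ 432.00. The difference π(x) − Li(x) ≈ -11.00 is typically negative for small/moderate x (Li(x) overestimates), though Littlewood's theorem shows this sign changes infinitely often.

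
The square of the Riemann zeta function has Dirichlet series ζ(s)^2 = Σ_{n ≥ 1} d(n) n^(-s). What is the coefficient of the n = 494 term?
d(494) = 8

ζ(s)^2 = (Σ 1/m^s)(Σ 1/k^s). The coefficient of 1/n^s in the product is the number of ordered pairs (m, k) with mk = n, which equals d(n). For n = 494, divisors are [1, 2, 13, 19, 26, 38, 247, 494], so d(494) = 8.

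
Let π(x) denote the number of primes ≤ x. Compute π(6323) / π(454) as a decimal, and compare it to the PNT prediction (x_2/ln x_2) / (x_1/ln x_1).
π(6323)/π(454) = 823/87 ≈ 9.4598;  PNT prediction ≈ 9.7360.

π(454) = 87 and π(6323) = 823, so π(6323)/π(454) ≈ 9.4598. The PNT-predicted ratio is (6323/ln(6323)) / (454/ln(454)) ≈ 9.7360. The two agree to within a few percent, as expected.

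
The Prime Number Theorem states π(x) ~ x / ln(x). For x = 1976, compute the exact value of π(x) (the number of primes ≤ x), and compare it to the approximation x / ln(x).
π(1976) = 298;  x/ln(x) ≈ 260.38;  relative error ≈ 12.62%.

Directly count primes up to 1976: π(1976) = 298. The PNT approximation gives 1976/ln(1976) ≈ 1976/7.58883 ≈ 260.38. Relative error (π(x) − x/ln(x)) / π(x) ≈ 12.62%; the approximation is known to undercount slightly (Li(x) is a better estimate).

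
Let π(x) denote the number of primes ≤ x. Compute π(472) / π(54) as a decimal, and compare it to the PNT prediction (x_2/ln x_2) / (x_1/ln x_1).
π(472)/π(54) = 91/16 ≈ 5.6875;  PNT prediction ≈ 5.6630.

π(54) = 16 and π(472) = 91, so π(472)/π(54) ≈ 5.6875. The PNT-predicted ratio is (472/ln(472)) / (54/ln(54)) ≈ 5.6630. The two agree to within a few percent, as expected.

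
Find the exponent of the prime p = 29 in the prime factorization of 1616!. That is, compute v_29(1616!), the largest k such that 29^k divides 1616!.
v_29(1616!) = 56

Legendre's formula: v_p(n!) = Σ_{k ≥ 1} ⌊n / p^k⌋. For p = 29, n = 1616, the terms are:
  ⌊1616/29^1⌋ = ⌊1616/29⌋ = 55
  ⌊1616/29^2⌋ = ⌊1616/841⌋ = 1
(the next term ⌊1616/29^3⌋ = 0, terminating the sum). Summing: v_29(1616!) = 55 + 1 = 56.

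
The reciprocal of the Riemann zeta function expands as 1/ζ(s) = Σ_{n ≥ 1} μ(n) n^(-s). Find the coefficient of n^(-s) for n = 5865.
μ(5865) = 1

Factor n = 5865 = 3 · 5 · 17 · 23. μ(n) = 0 if any exponent ≥ 2 (not squarefree); otherwise μ(n) = (−1)^{ω(n)} where ω(n) is the number of distinct prime factors. Applying: μ(5865) = 1.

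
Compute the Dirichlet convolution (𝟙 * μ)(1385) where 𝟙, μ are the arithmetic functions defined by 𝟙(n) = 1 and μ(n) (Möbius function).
(𝟙 * μ)(1385) = 0

Divisors of 1385: [1, 5, 277, 1385]. For each d | 1385:
  d = 1: 𝟙(1) · μ(1385/1) = 1 · 1 = 1
  d = 5: 𝟙(5) · μ(1385/5) = 1 · -1 = -1
  d = 277: 𝟙(277) · μ(1385/277) = 1 · -1 = -1
  d = 1385: 𝟙(1385) · μ(1385/1385) = 1 · 1 = 1
Summing: (𝟙 * μ)(1385) = 1 + -1 + -1 + 1 = 0.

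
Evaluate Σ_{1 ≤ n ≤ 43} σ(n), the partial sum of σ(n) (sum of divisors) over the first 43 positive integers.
Σ_{n ≤ 43} σ(n) = 1524

Compute σ(n) for each 1 ≤ n ≤ 43: σ(1) = 1, σ(2) = 3, σ(3) = 4, σ(4) = 7, σ(5) = 6, σ(6) = 12, σ(7) = 8, σ(8) = 15, σ(9) = 13, σ(10) = 18, σ(11) = 12, σ(12) = 28, σ(13) = 14, σ(14) = 24, σ(15) = 24, σ(16) = 31, σ(17) = 18, σ(18) = 39, σ(19) = 20, σ(20) = 42, σ(21) = 32, σ(22) = 36, σ(23) = 24, σ(24) = 60, σ(25) = 31, σ(26) = 42, σ(27) = 40, σ(28) = 56, σ(29) = 30, σ(30) = 72, σ(31) = 32, σ(32) = 63, σ(33) = 48, σ(34) = 54, σ(35) = 48, σ(36) = 91, σ(37) = 38, σ(38) = 60, σ(39) = 56, σ(40) = 90, σ(41) = 42, σ(42) = 96, σ(43) = 44. Summing all 43 values: 1524. (Average order: Σ_{n ≤ x} σ(n) ~ (π²/12) x². For x = 43, (π²/12)·43² ≈ 1520.74.)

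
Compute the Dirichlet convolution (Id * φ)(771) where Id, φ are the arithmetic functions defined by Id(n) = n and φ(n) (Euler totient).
(Id * φ)(771) = 2565

Divisors of 771: [1, 3, 257, 771]. For each d | 771:
  d = 1: Id(1) · φ(771/1) = 1 · 512 = 512
  d = 3: Id(3) · φ(771/3) = 3 · 256 = 768
  d = 257: Id(257) · φ(771/257) = 257 · 2 = 514
  d = 771: Id(771) · φ(771/771) = 771 · 1 = 771
Summing: (Id * φ)(771) = 512 + 768 + 514 + 771 = 2565.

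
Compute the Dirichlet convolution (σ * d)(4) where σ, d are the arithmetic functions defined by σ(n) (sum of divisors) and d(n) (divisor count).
(σ * d)(4) = 16

Divisors of 4: [1, 2, 4]. For each d | 4:
  d = 1: σ(1) · d(4/1) = 1 · 3 = 3
  d = 2: σ(2) · d(4/2) = 3 · 2 = 6
  d = 4: σ(4) · d(4/4) = 7 · 1 = 7
Summing: (σ * d)(4) = 3 + 6 + 7 = 16.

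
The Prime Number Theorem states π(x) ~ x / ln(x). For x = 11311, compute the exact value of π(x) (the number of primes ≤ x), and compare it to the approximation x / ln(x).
π(11311) = 1367;  x/ln(x) ≈ 1211.87;  relative error ≈ 11.35%.

Directly count primes up to 11311: π(11311) = 1367. The PNT approximation gives 11311/ln(11311) ≈ 11311/9.33353 ≈ 1211.87. Relative error (π(x) − x/ln(x)) / π(x) ≈ 11.35%; the approximation is known to undercount slightly (Li(x) is a better estimate).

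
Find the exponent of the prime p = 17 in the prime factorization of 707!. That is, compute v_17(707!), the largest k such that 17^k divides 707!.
v_17(707!) = 43

Legendre's formula: v_p(n!) = Σ_{k ≥ 1} ⌊n / p^k⌋. For p = 17, n = 707, the terms are:
  ⌊707/17^1⌋ = ⌊707/17⌋ = 41
  ⌊707/17^2⌋ = ⌊707/289⌋ = 2
(the next term ⌊707/17^3⌋ = 0, terminating the sum). Summing: v_17(707!) = 41 + 2 = 43.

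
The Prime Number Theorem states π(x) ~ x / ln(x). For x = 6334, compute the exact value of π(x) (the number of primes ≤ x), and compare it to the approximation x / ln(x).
π(6334) = 824;  x/ln(x) ≈ 723.58;  relative error ≈ 12.19%.

Directly count primes up to 6334: π(6334) = 824. The PNT approximation gives 6334/ln(6334) ≈ 6334/8.75369 ≈ 723.58. Relative error (π(x) − x/ln(x)) / π(x) ≈ 12.19%; the approximation is known to undercount slightly (Li(x) is a better estimate).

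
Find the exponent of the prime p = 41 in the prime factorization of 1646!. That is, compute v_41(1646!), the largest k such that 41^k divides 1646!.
v_41(1646!) = 40

Legendre's formula: v_p(n!) = Σ_{k ≥ 1} ⌊n / p^k⌋. For p = 41, n = 1646, the terms are:
  ⌊1646/41^1⌋ = ⌊1646/41⌋ = 40
(the next term ⌊1646/41^2⌋ = 0, terminating the sum). Summing: v_41(1646!) = 40 = 40.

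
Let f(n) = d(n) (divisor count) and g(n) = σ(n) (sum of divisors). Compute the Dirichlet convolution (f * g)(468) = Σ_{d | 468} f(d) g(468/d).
(d * σ)(468) = 6144

Divisors of 468: [1, 2, 3, 4, 6, 9, 12, 13, 18, 26, 36, 39, 52, 78, 117, 156, 234, 468]. For each d | 468:
  d = 1: d(1) · σ(468/1) = 1 · 1274 = 1274
  d = 2: d(2) · σ(468/2) = 2 · 546 = 1092
  d = 3: d(3) · σ(468/3) = 2 · 392 = 784
  d = 4: d(4) · σ(468/4) = 3 · 182 = 546
  d = 6: d(6) · σ(468/6) = 4 · 168 = 672
  d = 9: d(9) · σ(468/9) = 3 · 98 = 294
  d = 12: d(12) · σ(468/12) = 6 · 56 = 336
  d = 13: d(13) · σ(468/13) = 2 · 91 = 182
  d = 18: d(18) · σ(468/18) = 6 · 42 = 252
  d = 26: d(26) · σ(468/26) = 4 · 39 = 156
  d = 36: d(36) · σ(468/36) = 9 · 14 = 126
  d = 39: d(39) · σ(468/39) = 4 · 28 = 112
  d = 52: d(52) · σ(468/52) = 6 · 13 = 78
  d = 78: d(78) · σ(468/78) = 8 · 12 = 96
  d = 117: d(117) · σ(468/117) = 6 · 7 = 42
  d = 156: d(156) · σ(468/156) = 12 · 4 = 48
  d = 234: d(234) · σ(468/234) = 12 · 3 = 36
  d = 468: d(468) · σ(468/468) = 18 · 1 = 18
Summing: (d * σ)(468) = 1274 + 1092 + 784 + 546 + 672 + 294 + 336 + 182 + 252 + 156 + 126 + 112 + 78 + 96 + 42 + 48 + 36 + 18 = 6144.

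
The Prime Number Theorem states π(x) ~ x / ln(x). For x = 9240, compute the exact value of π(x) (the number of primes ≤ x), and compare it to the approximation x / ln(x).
π(9240) = 1145;  x/ln(x) ≈ 1011.90;  relative error ≈ 11.62%.

Directly count primes up to 9240: π(9240) = 1145. The PNT approximation gives 9240/ln(9240) ≈ 9240/9.13130 ≈ 1011.90. Relative error (π(x) − x/ln(x)) / π(x) ≈ 11.62%; the approximation is known to undercount slightly (Li(x) is a better estimate).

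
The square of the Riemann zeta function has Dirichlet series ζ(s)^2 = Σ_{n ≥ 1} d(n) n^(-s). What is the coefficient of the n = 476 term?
d(476) = 12

ζ(s)^2 = (Σ 1/m^s)(Σ 1/k^s). The coefficient of 1/n^s in the product is the number of ordered pairs (m, k) with mk = n, which equals d(n). For n = 476, divisors are [1, 2, 4, 7, 14, 17, 28, 34, 68, 119, 238, 476], so d(476) = 12.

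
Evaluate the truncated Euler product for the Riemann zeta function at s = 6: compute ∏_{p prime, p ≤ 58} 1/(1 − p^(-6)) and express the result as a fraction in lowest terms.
∏ = 16399916697843255011967930971578711261087839227653922144798329822985430357794635/16120340632419383592544649060829667066167081196619966516987203957241678930116608

The primes p ≤ 58 are [2, 3, 5, 7, 11, 13, 17, 19, 23, 29, 31, 37, 41, 43, 47, 53]. For each prime, (1 − 1/p^6)^(-1) = p^6 / (p^6 − 1). The product is (1 − 1/2^6)^(-1), (1 − 1/3^6)^(-1), (1 − 1/5^6)^(-1), (1 − 1/7^6)^(-1), (1 − 1/11^6)^(-1), (1 − 1/13^6)^(-1), (1 − 1/17^6)^(-1), (1 − 1/19^6)^(-1), (1 − 1/23^6)^(-1), (1 − 1/29^6)^(-1), (1 − 1/31^6)^(-1), (1 − 1/37^6)^(-1), (1 − 1/41^6)^(-1), (1 − 1/43^6)^(-1), (1 − 1/47^6)^(-1), (1 − 1/53^6)^(-1) = ∏ p^6 / (p^6 − 1) = 16399916697843255011967930971578711261087839227653922144798329822985430357794635/16120340632419383592544649060829667066167081196619966516987203957241678930116608.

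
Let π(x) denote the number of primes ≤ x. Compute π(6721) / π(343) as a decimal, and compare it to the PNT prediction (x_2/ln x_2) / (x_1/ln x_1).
π(6721)/π(343) = 867/68 ≈ 12.7500;  PNT prediction ≈ 12.9796.

π(343) = 68 and π(6721) = 867, so π(6721)/π(343) ≈ 12.7500. The PNT-predicted ratio is (6721/ln(6721)) / (343/ln(343)) ≈ 12.9796. The two agree to within a few percent, as expected.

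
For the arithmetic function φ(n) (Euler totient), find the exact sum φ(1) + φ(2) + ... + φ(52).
Σ_{n ≤ 52} φ(n) = 830

Compute φ(n) for each 1 ≤ n ≤ 52: φ(1) = 1, φ(2) = 1, φ(3) = 2, φ(4) = 2, φ(5) = 4, φ(6) = 2, φ(7) = 6, φ(8) = 4, φ(9) = 6, φ(10) = 4, φ(11) = 10, φ(12) = 4, φ(13) = 12, φ(14) = 6, φ(15) = 8, φ(16) = 8, φ(17) = 16, φ(18) = 6, φ(19) = 18, φ(20) = 8, φ(21) = 12, φ(22) = 10, φ(23) = 22, φ(24) = 8, φ(25) = 20, φ(26) = 12, φ(27) = 18, φ(28) = 12, φ(29) = 28, φ(30) = 8, φ(31) = 30, φ(32) = 16, φ(33) = 20, φ(34) = 16, φ(35) = 24, φ(36) = 12, φ(37) = 36, φ(38) = 18, φ(39) = 24, φ(40) = 16, φ(41) = 40, φ(42) = 12, φ(43) = 42, φ(44) = 20, φ(45) = 24, φ(46) = 22, φ(47) = 46, φ(48) = 16, φ(49) = 42, φ(50) = 20, φ(51) = 32, φ(52) = 24. Summing all 52 values: 830. (Average order: Σ_{n ≤ x} φ(n) ~ (3/π²) x². For x = 52, (3/π²)·52² ≈ 821.92.)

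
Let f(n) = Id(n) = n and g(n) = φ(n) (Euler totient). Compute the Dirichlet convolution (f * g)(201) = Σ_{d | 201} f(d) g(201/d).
(Id * φ)(201) = 665

Divisors of 201: [1, 3, 67, 201]. For each d | 201:
  d = 1: Id(1) · φ(201/1) = 1 · 132 = 132
  d = 3: Id(3) · φ(201/3) = 3 · 66 = 198
  d = 67: Id(67) · φ(201/67) = 67 · 2 = 134
  d = 201: Id(201) · φ(201/201) = 201 · 1 = 201
Summing: (Id * φ)(201) = 132 + 198 + 134 + 201 = 665.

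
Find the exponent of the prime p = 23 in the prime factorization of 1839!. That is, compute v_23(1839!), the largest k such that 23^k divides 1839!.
v_23(1839!) = 82

Legendre's formula: v_p(n!) = Σ_{k ≥ 1} ⌊n / p^k⌋. For p = 23, n = 1839, the terms are:
  ⌊1839/23^1⌋ = ⌊1839/23⌋ = 79
  ⌊1839/23^2⌋ = ⌊1839/529⌋ = 3
(the next term ⌊1839/23^3⌋ = 0, terminating the sum). Summing: v_23(1839!) = 79 + 3 = 82.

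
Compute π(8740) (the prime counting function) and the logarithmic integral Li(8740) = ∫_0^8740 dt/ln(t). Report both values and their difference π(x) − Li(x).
π(8740) = 1089;  Li(8740) ≈ 1108.35;  π(x) − Li(x) ≈ -19.35.

Direct count of primes ≤ 8740 gives π(8740) = 1089. Numerical evaluation of the logarithmic integral gives Li(8740) ≈ 1108.35. The difference π(x) − Li(x) ≈ -19.35 is typically negative for small/moderate x (Li(x) overestimates), though Littlewood's theorem shows this sign changes infinitely often.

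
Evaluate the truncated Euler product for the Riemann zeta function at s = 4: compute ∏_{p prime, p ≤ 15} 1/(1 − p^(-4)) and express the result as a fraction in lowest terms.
∏ = 11033033011/10194124800

The primes p ≤ 15 are [2, 3, 5, 7, 11, 13]. For each prime, (1 − 1/p^4)^(-1) = p^4 / (p^4 − 1). The product is (1 − 1/2^4)^(-1), (1 − 1/3^4)^(-1), (1 − 1/5^4)^(-1), (1 − 1/7^4)^(-1), (1 − 1/11^4)^(-1), (1 − 1/13^4)^(-1) = ∏ p^4 / (p^4 − 1) = 11033033011/10194124800.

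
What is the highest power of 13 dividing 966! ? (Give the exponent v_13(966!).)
v_13(966!) = 79

Legendre's formula: v_p(n!) = Σ_{k ≥ 1} ⌊n / p^k⌋. For p = 13, n = 966, the terms are:
  ⌊966/13^1⌋ = ⌊966/13⌋ = 74
  ⌊966/13^2⌋ = ⌊966/169⌋ = 5
(the next term ⌊966/13^3⌋ = 0, terminating the sum). Summing: v_13(966!) = 74 + 5 = 79.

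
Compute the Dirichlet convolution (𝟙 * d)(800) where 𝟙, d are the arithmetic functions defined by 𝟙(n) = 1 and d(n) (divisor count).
(𝟙 * d)(800) = 126

Divisors of 800: [1, 2, 4, 5, 8, 10, 16, 20, 25, 32, 40, 50, 80, 100, 160, 200, 400, 800]. For each d | 800:
  d = 1: 𝟙(1) · d(800/1) = 1 · 18 = 18
  d = 2: 𝟙(2) · d(800/2) = 1 · 15 = 15
  d = 4: 𝟙(4) · d(800/4) = 1 · 12 = 12
  d = 5: 𝟙(5) · d(800/5) = 1 · 12 = 12
  d = 8: 𝟙(8) · d(800/8) = 1 · 9 = 9
  d = 10: 𝟙(10) · d(800/10) = 1 · 10 = 10
  d = 16: 𝟙(16) · d(800/16) = 1 · 6 = 6
  d = 20: 𝟙(20) · d(800/20) = 1 · 8 = 8
  d = 25: 𝟙(25) · d(800/25) = 1 · 6 = 6
  d = 32: 𝟙(32) · d(800/32) = 1 · 3 = 3
  d = 40: 𝟙(40) · d(800/40) = 1 · 6 = 6
  d = 50: 𝟙(50) · d(800/50) = 1 · 5 = 5
  d = 80: 𝟙(80) · d(800/80) = 1 · 4 = 4
  d = 100: 𝟙(100) · d(800/100) = 1 · 4 = 4
  d = 160: 𝟙(160) · d(800/160) = 1 · 2 = 2
  d = 200: 𝟙(200) · d(800/200) = 1 · 3 = 3
  d = 400: 𝟙(400) · d(800/400) = 1 · 2 = 2
  d = 800: 𝟙(800) · d(800/800) = 1 · 1 = 1
Summing: (𝟙 * d)(800) = 18 + 15 + 12 + 12 + 9 + 10 + 6 + 8 + 6 + 3 + 6 + 5 + 4 + 4 + 2 + 3 + 2 + 1 = 126.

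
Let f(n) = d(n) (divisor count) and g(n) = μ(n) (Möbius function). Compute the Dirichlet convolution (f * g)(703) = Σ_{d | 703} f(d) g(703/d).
(d * μ)(703) = 1

Divisors of 703: [1, 19, 37, 703]. For each d | 703:
  d = 1: d(1) · μ(703/1) = 1 · 1 = 1
  d = 19: d(19) · μ(703/19) = 2 · -1 = -2
  d = 37: d(37) · μ(703/37) = 2 · -1 = -2
  d = 703: d(703) · μ(703/703) = 4 · 1 = 4
Summing: (d * μ)(703) = 1 + -2 + -2 + 4 = 1.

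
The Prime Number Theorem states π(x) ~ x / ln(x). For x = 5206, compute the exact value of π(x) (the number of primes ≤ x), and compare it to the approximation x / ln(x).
π(5206) = 692;  x/ln(x) ≈ 608.35;  relative error ≈ 12.09%.

Directly count primes up to 5206: π(5206) = 692. The PNT approximation gives 5206/ln(5206) ≈ 5206/8.55757 ≈ 608.35. Relative error (π(x) − x/ln(x)) / π(x) ≈ 12.09%; the approximation is known to undercount slightly (Li(x) is a better estimate).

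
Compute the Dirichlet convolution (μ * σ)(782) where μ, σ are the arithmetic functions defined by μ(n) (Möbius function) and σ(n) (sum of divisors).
(μ * σ)(782) = 782

Divisors of 782: [1, 2, 17, 23, 34, 46, 391, 782]. For each d | 782:
  d = 1: μ(1) · σ(782/1) = 1 · 1296 = 1296
  d = 2: μ(2) · σ(782/2) = -1 · 432 = -432
  d = 17: μ(17) · σ(782/17) = -1 · 72 = -72
  d = 23: μ(23) · σ(782/23) = -1 · 54 = -54
  d = 34: μ(34) · σ(782/34) = 1 · 24 = 24
  d = 46: μ(46) · σ(782/46) = 1 · 18 = 18
  d = 391: μ(391) · σ(782/391) = 1 · 3 = 3
  d = 782: μ(782) · σ(782/782) = -1 · 1 = -1
Summing: (μ * σ)(782) = 1296 + -432 + -72 + -54 + 24 + 18 + 3 + -1 = 782.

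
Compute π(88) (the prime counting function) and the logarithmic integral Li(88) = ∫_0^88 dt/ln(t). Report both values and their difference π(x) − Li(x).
π(88) = 23;  Li(88) ≈ 27.48;  π(x) − Li(x) ≈ -4.48.

Direct count of primes ≤ 88 gives π(88) = 23. Numerical evaluation of the logarithmic integral gives Li(88) ≈ 27.48. The difference π(x) − Li(x) ≈ -4.48 is typically negative for small/moderate x (Li(x) overestimates), though Littlewood's theorem shows this sign changes infinitely often.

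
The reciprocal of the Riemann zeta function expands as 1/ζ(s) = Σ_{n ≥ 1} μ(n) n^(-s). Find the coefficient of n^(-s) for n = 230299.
μ(230299) = 1

Factor n = 230299 = 17 · 19 · 23 · 31. μ(n) = 0 if any exponent ≥ 2 (not squarefree); otherwise μ(n) = (−1)^{ω(n)} where ω(n) is the number of distinct prime factors. Applying: μ(230299) = 1.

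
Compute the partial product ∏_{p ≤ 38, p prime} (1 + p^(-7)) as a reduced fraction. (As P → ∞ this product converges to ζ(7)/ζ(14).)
∏ = 228018297549409144061012751313154880100808796638571013381923478410878979964928/226144123234654878853445211850814351110881099376313221108562837934941141853125

The primes p ≤ 38 are [2, 3, 5, 7, 11, 13, 17, 19, 23, 29, 31, 37]. For each, (1 + 1/p^7) = (p^7 + 1)/p^7. Multiplying these fractions over p ∈ [2, 3, 5, 7, 11, 13, 17, 19, 23, 29, 31, 37] gives 228018297549409144061012751313154880100808796638571013381923478410878979964928/226144123234654878853445211850814351110881099376313221108562837934941141853125. (In the limit P → ∞ this tends to ζ(7)/ζ(14).)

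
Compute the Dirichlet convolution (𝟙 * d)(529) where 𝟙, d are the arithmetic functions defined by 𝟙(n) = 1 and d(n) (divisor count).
(𝟙 * d)(529) = 6

Divisors of 529: [1, 23, 529]. For each d | 529:
  d = 1: 𝟙(1) · d(529/1) = 1 · 3 = 3
  d = 23: 𝟙(23) · d(529/23) = 1 · 2 = 2
  d = 529: 𝟙(529) · d(529/529) = 1 · 1 = 1
Summing: (𝟙 * d)(529) = 3 + 2 + 1 = 6.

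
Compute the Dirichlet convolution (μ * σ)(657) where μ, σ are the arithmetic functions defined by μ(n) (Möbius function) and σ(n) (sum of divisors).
(μ * σ)(657) = 657

Divisors of 657: [1, 3, 9, 73, 219, 657]. For each d | 657:
  d = 1: μ(1) · σ(657/1) = 1 · 962 = 962
  d = 3: μ(3) · σ(657/3) = -1 · 296 = -296
  d = 9: μ(9) · σ(657/9) = 0 · 74 = 0
  d = 73: μ(73) · σ(657/73) = -1 · 13 = -13
  d = 219: μ(219) · σ(657/219) = 1 · 4 = 4
  d = 657: μ(657) · σ(657/657) = 0 · 1 = 0
Summing: (μ * σ)(657) = 962 + -296 + 0 + -13 + 4 + 0 = 657.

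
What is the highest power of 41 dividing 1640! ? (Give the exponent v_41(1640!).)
v_41(1640!) = 40

Legendre's formula: v_p(n!) = Σ_{k ≥ 1} ⌊n / p^k⌋. For p = 41, n = 1640, the terms are:
  ⌊1640/41^1⌋ = ⌊1640/41⌋ = 40
(the next term ⌊1640/41^2⌋ = 0, terminating the sum). Summing: v_41(1640!) = 40 = 40.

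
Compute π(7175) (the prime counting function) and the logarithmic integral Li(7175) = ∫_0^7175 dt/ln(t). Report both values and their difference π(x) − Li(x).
π(7175) = 916;  Li(7175) ≈ 934.07;  π(x) − Li(x) ≈ -18.07.

Direct count of primes ≤ 7175 gives π(7175) = 916. Numerical evaluation of the logarithmic integral gives Li(7175) ≈ 934.07. The difference π(x) − Li(x) ≈ -18.07 is typically negative for small/moderate x (Li(x) overestimates), though Littlewood's theorem shows this sign changes infinitely often.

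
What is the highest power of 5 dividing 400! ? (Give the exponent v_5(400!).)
v_5(400!) = 99

Legendre's formula: v_p(n!) = Σ_{k ≥ 1} ⌊n / p^k⌋. For p = 5, n = 400, the terms are:
  ⌊400/5^1⌋ = ⌊400/5⌋ = 80
  ⌊400/5^2⌋ = ⌊400/25⌋ = 16
  ⌊400/5^3⌋ = ⌊400/125⌋ = 3
(the next term ⌊400/5^4⌋ = 0, terminating the sum). Summing: v_5(400!) = 80 + 16 + 3 = 99.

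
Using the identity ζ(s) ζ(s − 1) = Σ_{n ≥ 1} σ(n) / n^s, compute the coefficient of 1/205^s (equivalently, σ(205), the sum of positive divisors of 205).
σ(205) = 252

In the product (Σ m^0/m^s)(Σ k / k^s) = Σ (Σ_{d | n} d) / n^s, the coefficient of 1/n^s is σ(n) = Σ_{d | n} d. For n = 205, divisors are [1, 5, 41, 205]; summing: σ(205) = 252.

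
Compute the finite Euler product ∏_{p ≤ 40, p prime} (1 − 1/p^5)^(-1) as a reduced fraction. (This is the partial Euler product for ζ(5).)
∏ = 132487865367718741281556988782580603348847966827605/127769623698019954360176628845208514576475652988928

The primes p ≤ 40 are [2, 3, 5, 7, 11, 13, 17, 19, 23, 29, 31, 37]. For each prime, (1 − 1/p^5)^(-1) = p^5 / (p^5 − 1). The product is (1 − 1/2^5)^(-1), (1 − 1/3^5)^(-1), (1 − 1/5^5)^(-1), (1 − 1/7^5)^(-1), (1 − 1/11^5)^(-1), (1 − 1/13^5)^(-1), (1 − 1/17^5)^(-1), (1 − 1/19^5)^(-1), (1 − 1/23^5)^(-1), (1 − 1/29^5)^(-1), (1 − 1/31^5)^(-1), (1 − 1/37^5)^(-1) = ∏ p^5 / (p^5 − 1) = 132487865367718741281556988782580603348847966827605/127769623698019954360176628845208514576475652988928.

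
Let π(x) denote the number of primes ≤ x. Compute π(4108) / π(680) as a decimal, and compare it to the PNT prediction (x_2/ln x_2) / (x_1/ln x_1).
π(4108)/π(680) = 565/123 ≈ 4.5935;  PNT prediction ≈ 4.7353.

π(680) = 123 and π(4108) = 565, so π(4108)/π(680) ≈ 4.5935. The PNT-predicted ratio is (4108/ln(4108)) / (680/ln(680)) ≈ 4.7353. The two agree to within a few percent, as expected.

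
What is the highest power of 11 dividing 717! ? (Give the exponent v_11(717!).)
v_11(717!) = 70

Legendre's formula: v_p(n!) = Σ_{k ≥ 1} ⌊n / p^k⌋. For p = 11, n = 717, the terms are:
  ⌊717/11^1⌋ = ⌊717/11⌋ = 65
  ⌊717/11^2⌋ = ⌊717/121⌋ = 5
(the next term ⌊717/11^3⌋ = 0, terminating the sum). Summing: v_11(717!) = 65 + 5 = 70.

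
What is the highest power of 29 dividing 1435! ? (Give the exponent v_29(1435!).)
v_29(1435!) = 50

Legendre's formula: v_p(n!) = Σ_{k ≥ 1} ⌊n / p^k⌋. For p = 29, n = 1435, the terms are:
  ⌊1435/29^1⌋ = ⌊1435/29⌋ = 49
  ⌊1435/29^2⌋ = ⌊1435/841⌋ = 1
(the next term ⌊1435/29^3⌋ = 0, terminating the sum). Summing: v_29(1435!) = 49 + 1 = 50.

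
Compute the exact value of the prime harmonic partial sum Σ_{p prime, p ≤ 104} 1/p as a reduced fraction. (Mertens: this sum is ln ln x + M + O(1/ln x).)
Σ 1/p = 43710588286712969019768170103664304877397/23984823528925228172706521638692258396210

π(104) = 27, so the primes ≤ 104 are [2, 3, 5, 7, 11, 13, 17, 19, 23, 29, 31, 37, 41, 43, 47, 53, 59, 61, 67, 71, 73, 79, 83, 89, 97, 101, 103]. Summing 1/p over these primes: 43710588286712969019768170103664304877397/23984823528925228172706521638692258396210 ≈ 1.8224. Mertens estimate ln ln(104) + 0.2615 ≈ 1.7972.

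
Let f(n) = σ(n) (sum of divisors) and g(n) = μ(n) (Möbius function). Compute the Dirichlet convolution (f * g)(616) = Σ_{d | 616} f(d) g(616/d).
(σ * μ)(616) = 616

Divisors of 616: [1, 2, 4, 7, 8, 11, 14, 22, 28, 44, 56, 77, 88, 154, 308, 616]. For each d | 616:
  d = 1: σ(1) · μ(616/1) = 1 · 0 = 0
  d = 2: σ(2) · μ(616/2) = 3 · 0 = 0
  d = 4: σ(4) · μ(616/4) = 7 · -1 = -7
  d = 7: σ(7) · μ(616/7) = 8 · 0 = 0
  d = 8: σ(8) · μ(616/8) = 15 · 1 = 15
  d = 11: σ(11) · μ(616/11) = 12 · 0 = 0
  d = 14: σ(14) · μ(616/14) = 24 · 0 = 0
  d = 22: σ(22) · μ(616/22) = 36 · 0 = 0
  d = 28: σ(28) · μ(616/28) = 56 · 1 = 56
  d = 44: σ(44) · μ(616/44) = 84 · 1 = 84
  d = 56: σ(56) · μ(616/56) = 120 · -1 = -120
  d = 77: σ(77) · μ(616/77) = 96 · 0 = 0
  d = 88: σ(88) · μ(616/88) = 180 · -1 = -180
  d = 154: σ(154) · μ(616/154) = 288 · 0 = 0
  d = 308: σ(308) · μ(616/308) = 672 · -1 = -672
  d = 616: σ(616) · μ(616/616) = 1440 · 1 = 1440
Summing: (σ * μ)(616) = 0 + 0 + -7 + 0 + 15 + 0 + 0 + 0 + 56 + 84 + -120 + 0 + -180 + 0 + -672 + 1440 = 616.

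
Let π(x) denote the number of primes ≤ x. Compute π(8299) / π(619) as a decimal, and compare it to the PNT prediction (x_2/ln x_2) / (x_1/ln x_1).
π(8299)/π(619) = 1042/114 ≈ 9.1404;  PNT prediction ≈ 9.5505.

π(619) = 114 and π(8299) = 1042, so π(8299)/π(619) ≈ 9.1404. The PNT-predicted ratio is (8299/ln(8299)) / (619/ln(619)) ≈ 9.5505. The two agree to within a few percent, as expected.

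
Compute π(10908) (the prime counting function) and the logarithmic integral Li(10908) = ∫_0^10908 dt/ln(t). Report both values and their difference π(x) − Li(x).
π(10908) = 1326;  Li(10908) ≈ 1344.25;  π(x) − Li(x) ≈ -18.25.

Direct count of primes ≤ 10908 gives π(10908) = 1326. Numerical evaluation of the logarithmic integral gives Li(10908) ≈ 1344.25. The difference π(x) − Li(x) ≈ -18.25 is typically negative for small/moderate x (Li(x) overestimates), though Littlewood's theorem shows this sign changes infinitely often.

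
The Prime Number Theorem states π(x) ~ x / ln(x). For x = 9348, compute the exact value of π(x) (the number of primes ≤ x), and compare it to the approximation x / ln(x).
π(9348) = 1157;  x/ln(x) ≈ 1022.43;  relative error ≈ 11.63%.

Directly count primes up to 9348: π(9348) = 1157. The PNT approximation gives 9348/ln(9348) ≈ 9348/9.14292 ≈ 1022.43. Relative error (π(x) − x/ln(x)) / π(x) ≈ 11.63%; the approximation is known to undercount slightly (Li(x) is a better estimate).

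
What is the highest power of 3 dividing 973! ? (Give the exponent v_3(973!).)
v_3(973!) = 485

Legendre's formula: v_p(n!) = Σ_{k ≥ 1} ⌊n / p^k⌋. For p = 3, n = 973, the terms are:
  ⌊973/3^1⌋ = ⌊973/3⌋ = 324
  ⌊973/3^2⌋ = ⌊973/9⌋ = 108
  ⌊973/3^3⌋ = ⌊973/27⌋ = 36
  ⌊973/3^4⌋ = ⌊973/81⌋ = 12
  ⌊973/3^5⌋ = ⌊973/243⌋ = 4
  ⌊973/3^6⌋ = ⌊973/729⌋ = 1
(the next term ⌊973/3^7⌋ = 0, terminating the sum). Summing: v_3(973!) = 324 + 108 + 36 + 12 + 4 + 1 = 485.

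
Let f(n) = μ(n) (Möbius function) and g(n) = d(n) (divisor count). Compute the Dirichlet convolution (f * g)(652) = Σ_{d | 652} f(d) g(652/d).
(μ * d)(652) = 1

Divisors of 652: [1, 2, 4, 163, 326, 652]. For each d | 652:
  d = 1: μ(1) · d(652/1) = 1 · 6 = 6
  d = 2: μ(2) · d(652/2) = -1 · 4 = -4
  d = 4: μ(4) · d(652/4) = 0 · 2 = 0
  d = 163: μ(163) · d(652/163) = -1 · 3 = -3
  d = 326: μ(326) · d(652/326) = 1 · 2 = 2
  d = 652: μ(652) · d(652/652) = 0 · 1 = 0
Summing: (μ * d)(652) = 6 + -4 + 0 + -3 + 2 + 0 = 1.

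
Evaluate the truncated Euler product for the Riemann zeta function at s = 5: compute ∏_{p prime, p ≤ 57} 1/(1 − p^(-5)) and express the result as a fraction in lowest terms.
∏ = 16271272514460981588256692497708850770212394550299268449499486458883457010851/15691809316785373562301814354101424660311534867697905028310662923501211484160

The primes p ≤ 57 are [2, 3, 5, 7, 11, 13, 17, 19, 23, 29, 31, 37, 41, 43, 47, 53]. For each prime, (1 − 1/p^5)^(-1) = p^5 / (p^5 − 1). The product is (1 − 1/2^5)^(-1), (1 − 1/3^5)^(-1), (1 − 1/5^5)^(-1), (1 − 1/7^5)^(-1), (1 − 1/11^5)^(-1), (1 − 1/13^5)^(-1), (1 − 1/17^5)^(-1), (1 − 1/19^5)^(-1), (1 − 1/23^5)^(-1), (1 − 1/29^5)^(-1), (1 − 1/31^5)^(-1), (1 − 1/37^5)^(-1), (1 − 1/41^5)^(-1), (1 − 1/43^5)^(-1), (1 − 1/47^5)^(-1), (1 − 1/53^5)^(-1) = ∏ p^5 / (p^5 − 1) = 16271272514460981588256692497708850770212394550299268449499486458883457010851/15691809316785373562301814354101424660311534867697905028310662923501211484160.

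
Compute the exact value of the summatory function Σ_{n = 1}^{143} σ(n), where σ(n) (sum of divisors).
Σ_{n ≤ 143} σ(n) = 16783

Compute σ(n) for each 1 ≤ n ≤ 143: σ(1) = 1, σ(2) = 3, σ(3) = 4, σ(4) = 7, σ(5) = 6, σ(6) = 12, σ(7) = 8, σ(8) = 15, σ(9) = 13, σ(10) = 18, σ(11) = 12, σ(12) = 28, σ(13) = 14, σ(14) = 24, σ(15) = 24, σ(16) = 31, σ(17) = 18, σ(18) = 39, σ(19) = 20, σ(20) = 42, σ(21) = 32, σ(22) = 36, σ(23) = 24, σ(24) = 60, σ(25) = 31, σ(26) = 42, σ(27) = 40, σ(28) = 56, σ(29) = 30, σ(30) = 72, σ(31) = 32, σ(32) = 63, σ(33) = 48, σ(34) = 54, σ(35) = 48, σ(36) = 91, σ(37) = 38, σ(38) = 60, σ(39) = 56, σ(40) = 90, σ(41) = 42, σ(42) = 96, σ(43) = 44, σ(44) = 84, σ(45) = 78, σ(46) = 72, σ(47) = 48, σ(48) = 124, σ(49) = 57, σ(50) = 93, σ(51) = 72, σ(52) = 98, σ(53) = 54, σ(54) = 120, σ(55) = 72, σ(56) = 120, σ(57) = 80, σ(58) = 90, σ(59) = 60, σ(60) = 168, σ(61) = 62, σ(62) = 96, σ(63) = 104, σ(64) = 127, σ(65) = 84, σ(66) = 144, σ(67) = 68, σ(68) = 126, σ(69) = 96, σ(70) = 144, σ(71) = 72, σ(72) = 195, σ(73) = 74, σ(74) = 114, σ(75) = 124, σ(76) = 140, σ(77) = 96, σ(78) = 168, σ(79) = 80, σ(80) = 186, σ(81) = 121, σ(82) = 126, σ(83) = 84, σ(84) = 224, σ(85) = 108, σ(86) = 132, σ(87) = 120, σ(88) = 180, σ(89) = 90, σ(90) = 234, σ(91) = 112, σ(92) = 168, σ(93) = 128, σ(94) = 144, σ(95) = 120, σ(96) = 252, σ(97) = 98, σ(98) = 171, σ(99) = 156, σ(100) = 217, σ(101) = 102, σ(102) = 216, σ(103) = 104, σ(104) = 210, σ(105) = 192, σ(106) = 162, σ(107) = 108, σ(108) = 280, σ(109) = 110, σ(110) = 216, σ(111) = 152, σ(112) = 248, σ(113) = 114, σ(114) = 240, σ(115) = 144, σ(116) = 210, σ(117) = 182, σ(118) = 180, σ(119) = 144, σ(120) = 360, σ(121) = 133, σ(122) = 186, σ(123) = 168, σ(124) = 224, σ(125) = 156, σ(126) = 312, σ(127) = 128, σ(128) = 255, σ(129) = 176, σ(130) = 252, σ(131) = 132, σ(132) = 336, σ(133) = 160, σ(134) = 204, σ(135) = 240, σ(136) = 270, σ(137) = 138, σ(138) = 288, σ(139) = 140, σ(140) = 336, σ(141) = 192, σ(142) = 216, σ(143) = 168. Summing all 143 values: 16783. (Average order: Σ_{n ≤ x} σ(n) ~ (π²/12) x². For x = 143, (π²/12)·143² ≈ 16818.63.)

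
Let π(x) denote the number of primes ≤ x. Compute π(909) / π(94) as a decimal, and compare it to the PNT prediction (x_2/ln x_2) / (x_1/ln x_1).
π(909)/π(94) = 155/24 ≈ 6.4583;  PNT prediction ≈ 6.4493.

π(94) = 24 and π(909) = 155, so π(909)/π(94) ≈ 6.4583. The PNT-predicted ratio is (909/ln(909)) / (94/ln(94)) ≈ 6.4493. The two agree to within a few percent, as expected.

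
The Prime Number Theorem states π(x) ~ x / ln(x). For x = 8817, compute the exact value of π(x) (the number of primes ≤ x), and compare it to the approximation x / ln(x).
π(8817) = 1097;  x/ln(x) ≈ 970.56;  relative error ≈ 11.53%.

Directly count primes up to 8817: π(8817) = 1097. The PNT approximation gives 8817/ln(8817) ≈ 8817/9.08444 ≈ 970.56. Relative error (π(x) − x/ln(x)) / π(x) ≈ 11.53%; the approximation is known to undercount slightly (Li(x) is a better estimate).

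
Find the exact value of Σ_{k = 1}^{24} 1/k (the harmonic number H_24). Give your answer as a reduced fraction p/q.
H_24 = 1347822955/356948592

Direct summation: H_24 = 1 + 1/2 + ... + 1/24. The least common denominator is lcm(1, ..., 24) = 5354228880; over this denominator the numerator is 5354228880 + 2677114440 + 1784742960 + 1338557220 + 1070845776 + 892371480 + 764889840 + 669278610 + 594914320 + 535422888 + 486748080 + 446185740 + 411863760 + 382444920 + 356948592 + 334639305 + 314954640 + 297457160 + 281801520 + 267711444 + 254963280 + 243374040 + 232792560 + 223092870 = 20217344325, so H_24 = 20217344325/5354228880; reducing by gcd(20217344325, 5354228880) = 15 gives 1347822955/356948592 ≈ 3.77596. (The PNT-adjacent estimate ln(24) + γ ≈ 3.75527 matches within O(1/n).)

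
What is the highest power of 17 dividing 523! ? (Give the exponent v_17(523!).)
v_17(523!) = 31

Legendre's formula: v_p(n!) = Σ_{k ≥ 1} ⌊n / p^k⌋. For p = 17, n = 523, the terms are:
  ⌊523/17^1⌋ = ⌊523/17⌋ = 30
  ⌊523/17^2⌋ = ⌊523/289⌋ = 1
(the next term ⌊523/17^3⌋ = 0, terminating the sum). Summing: v_17(523!) = 30 + 1 = 31.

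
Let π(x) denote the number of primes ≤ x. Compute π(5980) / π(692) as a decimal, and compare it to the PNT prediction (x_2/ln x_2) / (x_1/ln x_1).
π(5980)/π(692) = 781/125 ≈ 6.2480;  PNT prediction ≈ 6.4986.

π(692) = 125 and π(5980) = 781, so π(5980)/π(692) ≈ 6.2480. The PNT-predicted ratio is (5980/ln(5980)) / (692/ln(692)) ≈ 6.4986. The two agree to within a few percent, as expected.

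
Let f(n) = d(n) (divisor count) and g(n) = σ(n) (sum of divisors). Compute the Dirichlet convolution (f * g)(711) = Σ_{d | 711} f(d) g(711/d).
(d * σ)(711) = 1968

Divisors of 711: [1, 3, 9, 79, 237, 711]. For each d | 711:
  d = 1: d(1) · σ(711/1) = 1 · 1040 = 1040
  d = 3: d(3) · σ(711/3) = 2 · 320 = 640
  d = 9: d(9) · σ(711/9) = 3 · 80 = 240
  d = 79: d(79) · σ(711/79) = 2 · 13 = 26
  d = 237: d(237) · σ(711/237) = 4 · 4 = 16
  d = 711: d(711) · σ(711/711) = 6 · 1 = 6
Summing: (d * σ)(711) = 1040 + 640 + 240 + 26 + 16 + 6 = 1968.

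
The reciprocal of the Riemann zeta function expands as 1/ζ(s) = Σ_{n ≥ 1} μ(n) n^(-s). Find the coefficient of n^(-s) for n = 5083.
μ(5083) = -1

Factor n = 5083 = 13 · 17 · 23. μ(n) = 0 if any exponent ≥ 2 (not squarefree); otherwise μ(n) = (−1)^{ω(n)} where ω(n) is the number of distinct prime factors. Applying: μ(5083) = -1.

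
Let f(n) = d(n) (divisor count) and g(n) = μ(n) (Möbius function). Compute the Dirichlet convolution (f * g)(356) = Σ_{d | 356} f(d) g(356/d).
(d * μ)(356) = 1

Divisors of 356: [1, 2, 4, 89, 178, 356]. For each d | 356:
  d = 1: d(1) · μ(356/1) = 1 · 0 = 0
  d = 2: d(2) · μ(356/2) = 2 · 1 = 2
  d = 4: d(4) · μ(356/4) = 3 · -1 = -3
  d = 89: d(89) · μ(356/89) = 2 · 0 = 0
  d = 178: d(178) · μ(356/178) = 4 · -1 = -4
  d = 356: d(356) · μ(356/356) = 6 · 1 = 6
Summing: (d * μ)(356) = 0 + 2 + -3 + 0 + -4 + 6 = 1.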